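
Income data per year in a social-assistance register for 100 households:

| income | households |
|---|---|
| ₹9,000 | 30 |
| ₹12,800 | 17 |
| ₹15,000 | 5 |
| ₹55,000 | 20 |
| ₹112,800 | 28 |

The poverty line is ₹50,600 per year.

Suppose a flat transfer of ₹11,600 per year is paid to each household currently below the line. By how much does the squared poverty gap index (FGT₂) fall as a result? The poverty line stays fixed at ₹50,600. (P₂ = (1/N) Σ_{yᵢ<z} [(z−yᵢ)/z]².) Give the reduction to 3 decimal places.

0.160

Before: below the line — 30×₹9,000, 17×₹12,800, 5×₹15,000; squared poverty gap index (FGT₂) = 0.32239.
After the ₹11,600 transfer: below the line — 30×₹20,600, 17×₹24,400, 5×₹26,600; squared poverty gap index (FGT₂) = 0.16228.
Reduction = 0.32239 − 0.16228 = 0.160.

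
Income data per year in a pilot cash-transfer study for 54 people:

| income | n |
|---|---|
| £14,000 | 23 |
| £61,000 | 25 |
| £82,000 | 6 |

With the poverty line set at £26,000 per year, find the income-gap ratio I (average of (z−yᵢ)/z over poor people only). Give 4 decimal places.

Poor units: 23×£14,000 (q = 23 of N = 54).
Relative gaps: 0.4615 (×23); sum = 10.615385.
The income-gap ratio divides by q (the poor only): 10.615385 / 23 = 0.4615.

0.4615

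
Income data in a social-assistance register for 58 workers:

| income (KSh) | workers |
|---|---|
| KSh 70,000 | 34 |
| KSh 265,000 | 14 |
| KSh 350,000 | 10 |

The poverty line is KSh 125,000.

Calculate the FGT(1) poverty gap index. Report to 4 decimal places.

Incomes under z: 34×KSh 70,000 (q = 34 of N = 58).
Normalized shortfalls: (125000−70000)/125000 = 0.4400 (×34).
Sum of shortfalls = 14.960000; P₁ averages over all N: 14.960000 / 58 = 0.2579.

0.2579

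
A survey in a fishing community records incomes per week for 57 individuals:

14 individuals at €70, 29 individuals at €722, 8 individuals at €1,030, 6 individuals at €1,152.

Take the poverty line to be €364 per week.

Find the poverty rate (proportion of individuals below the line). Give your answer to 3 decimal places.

0.246

14 of the 57 individuals have income below €364.
H = 14/57 = 0.246.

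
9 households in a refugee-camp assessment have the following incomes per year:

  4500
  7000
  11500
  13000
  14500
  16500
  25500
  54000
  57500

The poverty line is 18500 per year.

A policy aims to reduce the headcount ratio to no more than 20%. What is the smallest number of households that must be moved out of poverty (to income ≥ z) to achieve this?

5

6 of the 9 households are poor, so H = 6/9 = 0.667.
A headcount ratio of at most 20% allows at most ⌊0.20 × 9⌋ = 1 poor households.
So at least 6 − 1 = 5 must be lifted.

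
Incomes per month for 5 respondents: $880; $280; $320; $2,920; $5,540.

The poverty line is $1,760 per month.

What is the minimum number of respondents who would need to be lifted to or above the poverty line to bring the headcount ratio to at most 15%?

3

Currently q = 3 of N = 5 are below the line (H = 0.600).
A headcount ratio of at most 15% allows at most ⌊0.15 × 5⌋ = 0 poor respondents.
So at least 3 − 0 = 3 must be lifted.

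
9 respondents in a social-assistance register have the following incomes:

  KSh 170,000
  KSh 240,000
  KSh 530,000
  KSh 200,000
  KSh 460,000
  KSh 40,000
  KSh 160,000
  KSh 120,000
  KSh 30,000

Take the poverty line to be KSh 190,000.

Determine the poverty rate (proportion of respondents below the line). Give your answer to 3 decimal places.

0.556

5 of the 9 respondents have income below KSh 190,000.
H = 5/9 = 0.556.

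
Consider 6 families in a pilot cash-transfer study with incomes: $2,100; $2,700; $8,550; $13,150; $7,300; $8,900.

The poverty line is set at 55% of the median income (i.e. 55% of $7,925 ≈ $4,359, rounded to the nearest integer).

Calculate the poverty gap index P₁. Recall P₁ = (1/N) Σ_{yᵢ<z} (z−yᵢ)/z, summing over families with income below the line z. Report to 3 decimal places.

Below the line: $2,100, $2,700 (q = 2 of N = 6).
Normalized shortfalls: (4359−2100)/4359 = 0.5182; (4359−2700)/4359 = 0.3806.
Σ = 0.898830. Dividing by the full population N = 6 gives P₁ = 0.150.

0.150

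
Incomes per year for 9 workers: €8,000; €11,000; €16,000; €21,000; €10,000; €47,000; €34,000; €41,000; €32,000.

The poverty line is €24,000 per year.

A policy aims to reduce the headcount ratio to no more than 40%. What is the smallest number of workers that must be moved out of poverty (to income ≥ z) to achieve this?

2

5 of the 9 workers are poor, so H = 5/9 = 0.556.
A headcount ratio of at most 40% allows at most ⌊0.40 × 9⌋ = 3 poor workers.
So at least 5 − 3 = 2 must be lifted.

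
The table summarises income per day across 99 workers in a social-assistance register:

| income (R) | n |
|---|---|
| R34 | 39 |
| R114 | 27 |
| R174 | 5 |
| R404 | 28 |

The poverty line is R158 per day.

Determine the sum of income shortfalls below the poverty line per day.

R6,024

Poor units: 39×R34, 27×R114 (q = 66 of N = 99).
Individual gaps: 39×(158−34) = 4836; 27×(158−114) = 1188.
Aggregate gap = R6,024.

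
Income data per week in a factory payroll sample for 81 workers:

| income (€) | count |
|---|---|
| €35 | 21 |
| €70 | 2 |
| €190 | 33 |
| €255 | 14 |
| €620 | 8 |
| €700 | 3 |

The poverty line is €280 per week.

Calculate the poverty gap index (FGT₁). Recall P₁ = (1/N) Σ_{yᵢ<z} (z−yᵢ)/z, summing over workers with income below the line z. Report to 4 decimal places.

Below the line: 21×€35, 2×€70, 33×€190, 14×€255 (q = 70 of N = 81).
Shortfall ratios: (280−35)/280 = 0.8750 (×21); (280−70)/280 = 0.7500 (×2); (280−190)/280 = 0.3214 (×33); (280−255)/280 = 0.0893 (×14).
Sum of shortfalls = 31.732143; P₁ averages over all N: 31.732143 / 81 = 0.3918.

0.3918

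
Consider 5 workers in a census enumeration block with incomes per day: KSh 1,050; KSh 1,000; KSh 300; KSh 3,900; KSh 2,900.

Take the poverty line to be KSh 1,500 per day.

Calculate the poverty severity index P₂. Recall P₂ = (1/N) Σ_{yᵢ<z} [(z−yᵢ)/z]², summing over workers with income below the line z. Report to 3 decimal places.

0.168

Incomes under z: KSh 300, KSh 1,000, KSh 1,050 (q = 3 of N = 5).
Gap ratios (z−y)/z: (1500−300)/1500 = 0.8000; (1500−1000)/1500 = 0.3333; (1500−1050)/1500 = 0.3000.
Squared: 0.6400; 0.1111; 0.0900.
Sum = 0.841111; P₂ = 0.841111 / 5 = 0.168.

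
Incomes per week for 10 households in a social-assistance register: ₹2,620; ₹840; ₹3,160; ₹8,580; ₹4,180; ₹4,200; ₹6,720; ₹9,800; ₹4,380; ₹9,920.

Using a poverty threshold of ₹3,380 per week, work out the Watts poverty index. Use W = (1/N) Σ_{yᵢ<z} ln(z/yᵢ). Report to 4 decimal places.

Below the line: ₹840, ₹2,620, ₹3,160 (q = 3 of N = 10).
Log shortfalls: ln(3380/840) = 1.3922; ln(3380/2620) = 0.2547; ln(3380/3160) = 0.0673.
W = 1.714234 / 10 = 0.1714.

0.1714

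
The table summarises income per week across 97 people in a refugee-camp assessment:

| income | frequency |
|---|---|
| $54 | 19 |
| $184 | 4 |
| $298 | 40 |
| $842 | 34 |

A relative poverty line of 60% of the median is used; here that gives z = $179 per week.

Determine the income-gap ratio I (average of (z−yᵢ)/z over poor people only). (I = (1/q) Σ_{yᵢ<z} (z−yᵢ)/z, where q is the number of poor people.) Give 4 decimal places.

0.6983

Below z: 19×$54 (q = 19 of N = 97).
Relative gaps: 0.6983 (×19); sum = 13.268156.
I averages over the q = 19 poor units only: 13.268156 / 19 = 0.6983.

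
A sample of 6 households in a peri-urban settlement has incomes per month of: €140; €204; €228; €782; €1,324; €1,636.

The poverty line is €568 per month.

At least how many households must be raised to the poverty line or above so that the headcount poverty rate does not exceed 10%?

Currently q = 3 of N = 6 are below the line (H = 0.500).
A headcount ratio of at most 10% allows at most ⌊0.10 × 6⌋ = 0 poor households.
So at least 3 − 0 = 3 must be lifted.

3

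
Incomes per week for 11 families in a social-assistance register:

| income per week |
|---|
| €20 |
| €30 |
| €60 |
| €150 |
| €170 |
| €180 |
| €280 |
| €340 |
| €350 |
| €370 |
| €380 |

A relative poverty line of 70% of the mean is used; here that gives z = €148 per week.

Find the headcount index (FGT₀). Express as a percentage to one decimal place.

3 of the 11 families have income below €148.
H = 3/11 = 27.3%.

27.3%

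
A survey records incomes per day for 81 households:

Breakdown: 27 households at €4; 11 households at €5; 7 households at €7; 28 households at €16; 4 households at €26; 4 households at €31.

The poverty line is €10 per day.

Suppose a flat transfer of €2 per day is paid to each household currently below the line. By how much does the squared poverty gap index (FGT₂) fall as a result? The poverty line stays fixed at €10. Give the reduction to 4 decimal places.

0.0953

Before: below the line — 27×€4, 11×€5, 7×€7; squared poverty gap index (FGT₂) = 0.161728.
After the €2 transfer: below the line — 27×€6, 11×€7, 7×€9; squared poverty gap index (FGT₂) = 0.066420.
Reduction = 0.161728 − 0.066420 = 0.0953.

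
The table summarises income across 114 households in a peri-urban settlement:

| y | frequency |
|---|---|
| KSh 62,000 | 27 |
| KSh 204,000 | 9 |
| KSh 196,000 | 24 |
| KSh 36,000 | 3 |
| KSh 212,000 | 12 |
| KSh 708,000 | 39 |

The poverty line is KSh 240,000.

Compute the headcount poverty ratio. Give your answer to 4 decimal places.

0.6579

75 of the 114 households have income below KSh 240,000.
H = 75/114 = 0.6579.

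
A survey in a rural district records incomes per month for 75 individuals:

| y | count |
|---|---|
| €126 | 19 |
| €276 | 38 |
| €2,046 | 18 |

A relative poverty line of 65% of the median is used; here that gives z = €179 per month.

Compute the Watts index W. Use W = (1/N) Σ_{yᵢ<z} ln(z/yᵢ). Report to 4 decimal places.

0.0889

Poor units: 19×€126 (q = 19 of N = 75).
ln(z/y) terms: ln(179/126) = 0.3511 (×19).
W = 6.670974 / 75 = 0.0889.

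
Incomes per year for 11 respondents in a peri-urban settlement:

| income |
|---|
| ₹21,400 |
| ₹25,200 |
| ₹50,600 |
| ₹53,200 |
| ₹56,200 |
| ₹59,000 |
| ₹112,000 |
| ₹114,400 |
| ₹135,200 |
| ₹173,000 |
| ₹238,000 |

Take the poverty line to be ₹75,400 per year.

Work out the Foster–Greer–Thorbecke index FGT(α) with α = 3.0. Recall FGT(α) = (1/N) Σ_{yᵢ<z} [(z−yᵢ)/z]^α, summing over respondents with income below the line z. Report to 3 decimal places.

0.068

Below the line: ₹21,400, ₹25,200, ₹50,600, ₹53,200, ₹56,200, ₹59,000 (q = 6 of N = 11).
Gap ratios (z−y)/z: (75400−21400)/75400 = 0.7162; (75400−25200)/75400 = 0.6658; (75400−50600)/75400 = 0.3289; (75400−53200)/75400 = 0.2944; (75400−56200)/75400 = 0.2546; (75400−59000)/75400 = 0.2175.
Raised to α = 3.0: 0.36734; 0.29512; 0.03558; 0.02552; 0.01651; 0.01029.
Sum = 0.750366; FGT(3.0) = 0.750366 / 11 = 0.068.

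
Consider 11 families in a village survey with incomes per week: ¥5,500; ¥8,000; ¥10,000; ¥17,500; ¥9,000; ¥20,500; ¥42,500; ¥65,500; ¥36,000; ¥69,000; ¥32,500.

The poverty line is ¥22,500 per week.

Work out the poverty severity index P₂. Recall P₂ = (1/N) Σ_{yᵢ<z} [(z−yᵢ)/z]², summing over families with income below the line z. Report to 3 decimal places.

Incomes under z: ¥5,500, ¥8,000, ¥9,000, ¥10,000, ¥17,500, ¥20,500 (q = 6 of N = 11).
Normalized shortfalls: (22500−5500)/22500 = 0.7556; (22500−8000)/22500 = 0.6444; (22500−9000)/22500 = 0.6000; (22500−10000)/22500 = 0.5556; (22500−17500)/22500 = 0.2222; (22500−20500)/22500 = 0.0889.
Squared: 0.5709; 0.4153; 0.3600; 0.3086; 0.0494; 0.0079.
Sum = 1.712099; P₂ = 1.712099 / 11 = 0.156.

0.156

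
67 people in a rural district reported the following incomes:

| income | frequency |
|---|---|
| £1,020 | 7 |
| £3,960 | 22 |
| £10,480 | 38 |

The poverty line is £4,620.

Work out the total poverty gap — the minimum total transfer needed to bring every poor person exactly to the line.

£39,720

Incomes under z: 7×£1,020, 22×£3,960 (q = 29 of N = 67).
Individual gaps: 7×(4620−1020) = 25200; 22×(4620−3960) = 14520.
Aggregate gap = £39,720.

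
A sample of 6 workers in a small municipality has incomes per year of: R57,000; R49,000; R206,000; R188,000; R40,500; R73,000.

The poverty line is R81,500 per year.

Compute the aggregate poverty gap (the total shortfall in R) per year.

R106,500

Below the line: R40,500, R49,000, R57,000, R73,000 (q = 4 of N = 6).
Individual gaps: 81500−40500 = 41000; 81500−49000 = 32500; 81500−57000 = 24500; 81500−73000 = 8500.
Aggregate gap = R106,500.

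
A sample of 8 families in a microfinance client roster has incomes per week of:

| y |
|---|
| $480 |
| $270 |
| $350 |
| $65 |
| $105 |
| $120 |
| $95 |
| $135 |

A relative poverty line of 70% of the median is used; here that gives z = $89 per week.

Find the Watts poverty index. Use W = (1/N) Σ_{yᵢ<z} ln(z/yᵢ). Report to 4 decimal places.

0.0393

Below z: $65 (q = 1 of N = 8).
ln(z/y) terms: ln(89/65) = 0.3142.
W = 0.314249 / 8 = 0.0393.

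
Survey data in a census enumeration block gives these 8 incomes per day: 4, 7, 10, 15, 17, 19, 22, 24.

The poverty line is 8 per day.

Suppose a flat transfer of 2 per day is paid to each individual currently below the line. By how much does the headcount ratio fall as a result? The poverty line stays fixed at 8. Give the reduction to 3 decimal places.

Before: below the line — 4, 7; headcount ratio = 0.25000.
After the 2 transfer: below the line — 6; headcount ratio = 0.12500.
Reduction = 0.25000 − 0.12500 = 0.125.

0.125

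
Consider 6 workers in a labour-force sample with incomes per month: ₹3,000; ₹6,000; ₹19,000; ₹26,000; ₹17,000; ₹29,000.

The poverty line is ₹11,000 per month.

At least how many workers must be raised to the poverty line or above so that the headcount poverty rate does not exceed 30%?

2 of the 6 workers are poor, so H = 2/6 = 0.333.
A headcount ratio of at most 30% allows at most ⌊0.30 × 6⌋ = 1 poor workers.
So at least 2 − 1 = 1 must be lifted.

1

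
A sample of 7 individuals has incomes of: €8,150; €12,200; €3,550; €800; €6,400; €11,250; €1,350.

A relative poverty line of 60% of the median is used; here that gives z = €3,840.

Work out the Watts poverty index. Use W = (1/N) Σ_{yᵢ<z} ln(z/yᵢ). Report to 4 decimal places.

0.3846

Incomes under z: €800, €1,350, €3,550 (q = 3 of N = 7).
ln(z/y) terms: ln(3840/800) = 1.5686; ln(3840/1350) = 1.0454; ln(3840/3550) = 0.0785.
W = 2.692508 / 7 = 0.3846.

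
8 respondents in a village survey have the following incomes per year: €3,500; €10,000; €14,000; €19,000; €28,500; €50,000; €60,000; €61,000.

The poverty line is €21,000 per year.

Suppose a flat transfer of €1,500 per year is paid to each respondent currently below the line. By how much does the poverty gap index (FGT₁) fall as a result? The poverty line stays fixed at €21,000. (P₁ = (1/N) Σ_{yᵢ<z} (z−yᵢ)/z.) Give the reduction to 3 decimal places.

Before: below the line — €3,500, €10,000, €14,000, €19,000; poverty gap index (FGT₁) = 0.22321.
After the €1,500 transfer: below the line — €5,000, €11,500, €15,500, €20,500; poverty gap index (FGT₁) = 0.18750.
Reduction = 0.22321 − 0.18750 = 0.036.

0.036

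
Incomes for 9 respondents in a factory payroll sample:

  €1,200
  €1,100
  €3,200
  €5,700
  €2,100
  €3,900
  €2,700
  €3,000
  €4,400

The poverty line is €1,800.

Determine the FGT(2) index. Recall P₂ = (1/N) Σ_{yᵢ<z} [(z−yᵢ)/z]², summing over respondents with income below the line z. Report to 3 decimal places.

Incomes under z: €1,100, €1,200 (q = 2 of N = 9).
Normalized shortfalls: (1800−1100)/1800 = 0.3889; (1800−1200)/1800 = 0.3333.
Squared: 0.1512; 0.1111.
Sum = 0.262346; P₂ = 0.262346 / 9 = 0.029.

0.029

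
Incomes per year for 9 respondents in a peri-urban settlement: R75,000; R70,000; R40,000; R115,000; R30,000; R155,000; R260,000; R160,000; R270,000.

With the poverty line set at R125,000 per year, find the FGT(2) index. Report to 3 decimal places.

Below z: R30,000, R40,000, R70,000, R75,000, R115,000 (q = 5 of N = 9).
Shortfall ratios: (125000−30000)/125000 = 0.7600; (125000−40000)/125000 = 0.6800; (125000−70000)/125000 = 0.4400; (125000−75000)/125000 = 0.4000; (125000−115000)/125000 = 0.0800.
Squared: 0.5776; 0.4624; 0.1936; 0.1600; 0.0064.
Sum = 1.400000; P₂ = 1.400000 / 9 = 0.156.

0.156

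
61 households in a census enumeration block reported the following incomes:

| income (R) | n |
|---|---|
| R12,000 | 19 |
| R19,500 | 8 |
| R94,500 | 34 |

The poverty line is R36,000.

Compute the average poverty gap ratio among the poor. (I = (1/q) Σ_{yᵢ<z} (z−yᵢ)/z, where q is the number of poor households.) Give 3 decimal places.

Below z: 19×R12,000, 8×R19,500 (q = 27 of N = 61).
Relative gaps: 0.6667 (×19), 0.4583 (×8); sum = 16.333333.
The income-gap ratio divides by q (the poor only): 16.333333 / 27 = 0.605.

0.605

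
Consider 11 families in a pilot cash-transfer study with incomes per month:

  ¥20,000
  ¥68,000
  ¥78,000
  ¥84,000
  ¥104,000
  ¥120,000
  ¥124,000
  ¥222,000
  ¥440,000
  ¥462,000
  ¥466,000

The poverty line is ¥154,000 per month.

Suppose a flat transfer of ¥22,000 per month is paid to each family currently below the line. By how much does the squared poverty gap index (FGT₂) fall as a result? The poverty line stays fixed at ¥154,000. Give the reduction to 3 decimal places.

0.068

Before: below the line — ¥20,000, ¥68,000, ¥78,000, ¥84,000, ¥104,000, ¥120,000, ¥124,000; squared poverty gap index (FGT₂) = 0.15557.
After the ¥22,000 transfer: below the line — ¥42,000, ¥90,000, ¥100,000, ¥106,000, ¥126,000, ¥142,000, ¥146,000; squared poverty gap index (FGT₂) = 0.08760.
Reduction = 0.15557 − 0.08760 = 0.068.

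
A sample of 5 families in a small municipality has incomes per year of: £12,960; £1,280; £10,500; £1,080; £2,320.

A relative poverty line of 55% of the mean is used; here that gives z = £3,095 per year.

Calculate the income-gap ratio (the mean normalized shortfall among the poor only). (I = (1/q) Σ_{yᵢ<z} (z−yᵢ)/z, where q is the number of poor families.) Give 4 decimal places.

0.4960

Incomes under z: £1,080, £1,280, £2,320 (q = 3 of N = 5).
Relative gaps: 0.6511, 0.5864, 0.2504; sum = 1.487884.
The income-gap ratio divides by q (the poor only): 1.487884 / 3 = 0.4960.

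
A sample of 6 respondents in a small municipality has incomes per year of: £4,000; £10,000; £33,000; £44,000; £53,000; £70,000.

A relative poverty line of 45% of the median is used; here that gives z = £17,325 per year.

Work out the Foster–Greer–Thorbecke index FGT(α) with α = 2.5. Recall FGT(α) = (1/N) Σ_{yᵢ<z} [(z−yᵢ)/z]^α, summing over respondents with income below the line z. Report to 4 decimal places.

Below the line: £4,000, £10,000 (q = 2 of N = 6).
Shortfall ratios: (17325−4000)/17325 = 0.7691; (17325−10000)/17325 = 0.4228.
Raised to α = 2.5: 0.51878; 0.11623.
Sum = 0.635017; FGT(2.5) = 0.635017 / 6 = 0.1058.

0.1058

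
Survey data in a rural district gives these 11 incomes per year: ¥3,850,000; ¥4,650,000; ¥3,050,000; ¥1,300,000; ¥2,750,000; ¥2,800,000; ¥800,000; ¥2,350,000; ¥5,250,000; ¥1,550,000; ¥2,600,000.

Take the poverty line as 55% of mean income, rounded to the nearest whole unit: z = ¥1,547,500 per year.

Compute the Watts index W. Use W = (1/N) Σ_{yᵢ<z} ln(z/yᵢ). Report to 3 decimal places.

Below the line: ¥800,000, ¥1,300,000 (q = 2 of N = 11).
Log gaps: ln(1547500/800000) = 0.6598; ln(1547500/1300000) = 0.1743.
W = 0.834061 / 11 = 0.076.

0.076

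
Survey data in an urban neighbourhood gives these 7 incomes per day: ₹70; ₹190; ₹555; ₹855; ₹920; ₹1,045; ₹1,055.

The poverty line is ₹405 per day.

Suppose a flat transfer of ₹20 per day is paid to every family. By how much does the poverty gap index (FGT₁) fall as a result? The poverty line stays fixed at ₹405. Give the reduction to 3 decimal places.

Before: below the line — ₹70, ₹190; poverty gap index (FGT₁) = 0.19400.
After the ₹20 transfer: below the line — ₹90, ₹210; poverty gap index (FGT₁) = 0.17989.
Reduction = 0.19400 − 0.17989 = 0.014.

0.014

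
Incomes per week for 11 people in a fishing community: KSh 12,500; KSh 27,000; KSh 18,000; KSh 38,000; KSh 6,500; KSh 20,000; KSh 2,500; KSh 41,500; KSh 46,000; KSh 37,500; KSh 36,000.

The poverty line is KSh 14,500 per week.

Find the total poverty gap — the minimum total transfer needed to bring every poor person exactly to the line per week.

KSh 22,000

Incomes under z: KSh 2,500, KSh 6,500, KSh 12,500 (q = 3 of N = 11).
Individual gaps: 14500−2500 = 12000; 14500−6500 = 8000; 14500−12500 = 2000.
Aggregate gap = KSh 22,000.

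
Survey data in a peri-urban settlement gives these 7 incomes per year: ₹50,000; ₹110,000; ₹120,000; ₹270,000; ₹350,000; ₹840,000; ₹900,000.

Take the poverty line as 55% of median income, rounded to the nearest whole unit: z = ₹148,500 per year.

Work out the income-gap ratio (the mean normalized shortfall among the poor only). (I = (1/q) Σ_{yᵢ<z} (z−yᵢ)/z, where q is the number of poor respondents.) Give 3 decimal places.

0.371

Poor units: ₹50,000, ₹110,000, ₹120,000 (q = 3 of N = 7).
Shortfall ratios (z−y)/z: 0.6633, 0.2593, 0.1919; sum = 1.114478.
I averages over the q = 3 poor units only: 1.114478 / 3 = 0.371.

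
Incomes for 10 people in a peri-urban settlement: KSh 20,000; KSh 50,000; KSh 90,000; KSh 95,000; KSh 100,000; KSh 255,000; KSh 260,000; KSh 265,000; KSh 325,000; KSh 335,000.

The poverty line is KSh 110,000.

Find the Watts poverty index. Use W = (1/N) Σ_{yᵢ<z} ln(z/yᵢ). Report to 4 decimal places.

Incomes under z: KSh 20,000, KSh 50,000, KSh 90,000, KSh 95,000, KSh 100,000 (q = 5 of N = 10).
Log gaps: ln(110000/20000) = 1.7047; ln(110000/50000) = 0.7885; ln(110000/90000) = 0.2007; ln(110000/95000) = 0.1466; ln(110000/100000) = 0.0953.
W = 2.935790 / 10 = 0.2936.

0.2936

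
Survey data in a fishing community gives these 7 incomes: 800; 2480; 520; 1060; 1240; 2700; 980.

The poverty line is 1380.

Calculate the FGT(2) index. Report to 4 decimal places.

0.1019

Below the line: 520, 800, 980, 1060, 1240 (q = 5 of N = 7).
Shortfall ratios: (1380−520)/1380 = 0.6232; (1380−800)/1380 = 0.4203; (1380−980)/1380 = 0.2899; (1380−1060)/1380 = 0.2319; (1380−1240)/1380 = 0.1014.
Squared: 0.3884; 0.1766; 0.0840; 0.0538; 0.0103.
Sum = 0.713085; P₂ = 0.713085 / 7 = 0.1019.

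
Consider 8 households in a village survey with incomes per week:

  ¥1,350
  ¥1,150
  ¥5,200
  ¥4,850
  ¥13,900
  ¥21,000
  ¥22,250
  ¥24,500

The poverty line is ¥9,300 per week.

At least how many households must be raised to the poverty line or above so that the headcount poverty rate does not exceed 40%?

1

Currently q = 4 of N = 8 are below the line (H = 0.500).
A headcount ratio of at most 40% allows at most ⌊0.40 × 8⌋ = 3 poor households.
So at least 4 − 3 = 1 must be lifted.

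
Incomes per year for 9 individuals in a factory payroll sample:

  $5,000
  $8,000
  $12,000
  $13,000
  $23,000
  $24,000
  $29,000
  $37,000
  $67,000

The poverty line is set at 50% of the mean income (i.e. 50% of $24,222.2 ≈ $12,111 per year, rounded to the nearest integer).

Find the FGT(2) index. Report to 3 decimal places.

0.051

Below the line: $5,000, $8,000, $12,000 (q = 3 of N = 9).
Gap ratios (z−y)/z: (12111−5000)/12111 = 0.5872; (12111−8000)/12111 = 0.3394; (12111−12000)/12111 = 0.0092.
Squared: 0.3447; 0.1152; 0.0001.
Sum = 0.460054; P₂ = 0.460054 / 9 = 0.051.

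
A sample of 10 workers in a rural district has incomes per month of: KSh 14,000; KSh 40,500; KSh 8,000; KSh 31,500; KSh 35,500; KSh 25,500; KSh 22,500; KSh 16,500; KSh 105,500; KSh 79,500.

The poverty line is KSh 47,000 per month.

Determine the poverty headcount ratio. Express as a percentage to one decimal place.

80.0%

8 of the 10 workers have income below KSh 47,000.
H = 8/10 = 80.0%.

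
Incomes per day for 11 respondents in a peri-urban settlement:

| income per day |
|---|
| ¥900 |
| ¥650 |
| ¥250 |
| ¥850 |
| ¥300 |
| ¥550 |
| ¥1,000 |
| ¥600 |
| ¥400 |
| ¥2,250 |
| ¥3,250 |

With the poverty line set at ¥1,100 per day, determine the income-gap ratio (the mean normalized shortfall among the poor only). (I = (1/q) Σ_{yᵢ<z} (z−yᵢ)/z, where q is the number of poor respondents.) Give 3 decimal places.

0.444

Poor units: ¥250, ¥300, ¥400, ¥550, ¥600, ¥650, ¥850, ¥900, ¥1,000 (q = 9 of N = 11).
Shortfall ratios (z−y)/z: 0.7727, 0.7273, 0.6364, 0.5000, 0.4545, 0.4091, 0.2273, 0.1818, 0.0909; sum = 4.000000.
The income-gap ratio divides by q (the poor only): 4.000000 / 9 = 0.444.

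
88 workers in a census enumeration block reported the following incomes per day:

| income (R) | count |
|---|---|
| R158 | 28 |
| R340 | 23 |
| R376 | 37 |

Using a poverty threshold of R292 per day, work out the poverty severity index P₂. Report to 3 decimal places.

0.067

Below z: 28×R158 (q = 28 of N = 88).
Gap ratios (z−y)/z: (292−158)/292 = 0.4589 (×28).
Squared: 0.2106 (×28).
Sum = 5.896603; P₂ = 5.896603 / 88 = 0.067.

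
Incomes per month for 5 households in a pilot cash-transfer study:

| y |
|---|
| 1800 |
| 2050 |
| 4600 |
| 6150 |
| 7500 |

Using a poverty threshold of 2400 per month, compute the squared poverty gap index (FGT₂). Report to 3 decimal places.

Below the line: 1800, 2050 (q = 2 of N = 5).
Relative gaps: (2400−1800)/2400 = 0.2500; (2400−2050)/2400 = 0.1458.
Squared: 0.0625; 0.0213.
Sum = 0.083767; P₂ = 0.083767 / 5 = 0.017.

0.017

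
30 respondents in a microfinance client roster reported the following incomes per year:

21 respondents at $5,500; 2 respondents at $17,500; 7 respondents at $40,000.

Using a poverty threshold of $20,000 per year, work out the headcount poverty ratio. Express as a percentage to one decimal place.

23 of the 30 respondents have income below $20,000.
H = 23/30 = 76.7%.

76.7%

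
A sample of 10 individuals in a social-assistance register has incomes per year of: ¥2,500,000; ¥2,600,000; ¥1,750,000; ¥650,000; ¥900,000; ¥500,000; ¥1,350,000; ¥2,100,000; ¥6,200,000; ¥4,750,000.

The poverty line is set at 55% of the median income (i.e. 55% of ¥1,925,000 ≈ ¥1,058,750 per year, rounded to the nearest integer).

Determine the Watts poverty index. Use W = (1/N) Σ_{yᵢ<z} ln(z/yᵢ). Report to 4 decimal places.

Below z: ¥500,000, ¥650,000, ¥900,000 (q = 3 of N = 10).
ln(z/y) terms: ln(1058750/500000) = 0.7502; ln(1058750/650000) = 0.4879; ln(1058750/900000) = 0.1624.
W = 1.400558 / 10 = 0.1401.

0.1401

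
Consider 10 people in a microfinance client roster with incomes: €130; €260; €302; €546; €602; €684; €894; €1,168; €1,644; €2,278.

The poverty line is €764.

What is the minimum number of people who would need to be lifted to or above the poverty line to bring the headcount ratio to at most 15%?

Currently q = 6 of N = 10 are below the line (H = 0.600).
A headcount ratio of at most 15% allows at most ⌊0.15 × 10⌋ = 1 poor people.
So at least 6 − 1 = 5 must be lifted.

5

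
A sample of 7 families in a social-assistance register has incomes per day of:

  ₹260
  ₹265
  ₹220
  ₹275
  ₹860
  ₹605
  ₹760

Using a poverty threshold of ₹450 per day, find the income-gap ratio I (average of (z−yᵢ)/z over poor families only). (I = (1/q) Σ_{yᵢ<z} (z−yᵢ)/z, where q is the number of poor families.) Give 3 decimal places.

Below z: ₹220, ₹260, ₹265, ₹275 (q = 4 of N = 7).
Relative gaps: 0.5111, 0.4222, 0.4111, 0.3889; sum = 1.733333.
I averages over the q = 4 poor units only: 1.733333 / 4 = 0.433.

0.433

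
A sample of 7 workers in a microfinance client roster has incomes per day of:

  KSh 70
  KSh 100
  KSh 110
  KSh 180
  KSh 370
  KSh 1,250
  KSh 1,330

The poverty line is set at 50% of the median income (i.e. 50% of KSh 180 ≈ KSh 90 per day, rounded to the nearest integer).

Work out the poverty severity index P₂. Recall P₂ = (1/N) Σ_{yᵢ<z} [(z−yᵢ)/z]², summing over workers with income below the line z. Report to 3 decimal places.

Poor units: KSh 70 (q = 1 of N = 7).
Shortfall ratios: (90−70)/90 = 0.2222.
Squared: 0.0494.
Sum = 0.049383; P₂ = 0.049383 / 7 = 0.007.

0.007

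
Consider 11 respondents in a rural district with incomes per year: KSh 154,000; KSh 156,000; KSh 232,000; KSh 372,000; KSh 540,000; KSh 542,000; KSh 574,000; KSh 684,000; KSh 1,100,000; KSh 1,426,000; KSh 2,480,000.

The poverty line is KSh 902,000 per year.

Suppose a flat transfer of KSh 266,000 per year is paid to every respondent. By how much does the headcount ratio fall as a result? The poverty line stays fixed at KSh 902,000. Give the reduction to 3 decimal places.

0.091

Before: below the line — KSh 154,000, KSh 156,000, KSh 232,000, KSh 372,000, KSh 540,000, KSh 542,000, KSh 574,000, KSh 684,000; headcount ratio = 0.72727.
After the KSh 266,000 transfer: below the line — KSh 420,000, KSh 422,000, KSh 498,000, KSh 638,000, KSh 806,000, KSh 808,000, KSh 840,000; headcount ratio = 0.63636.
Reduction = 0.72727 − 0.63636 = 0.091.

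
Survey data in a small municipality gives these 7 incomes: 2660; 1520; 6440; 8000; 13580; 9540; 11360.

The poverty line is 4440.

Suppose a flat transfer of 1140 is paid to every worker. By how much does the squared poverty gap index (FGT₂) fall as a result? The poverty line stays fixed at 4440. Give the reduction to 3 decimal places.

Before: below the line — 1520, 2660; squared poverty gap index (FGT₂) = 0.08475.
After the 1140 transfer: below the line — 2660, 3800; squared poverty gap index (FGT₂) = 0.02593.
Reduction = 0.08475 − 0.02593 = 0.059.

0.059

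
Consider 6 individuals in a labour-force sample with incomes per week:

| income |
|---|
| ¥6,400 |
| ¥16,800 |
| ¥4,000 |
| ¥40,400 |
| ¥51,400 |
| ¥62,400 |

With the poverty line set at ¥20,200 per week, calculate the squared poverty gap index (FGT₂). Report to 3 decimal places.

Incomes under z: ¥4,000, ¥6,400, ¥16,800 (q = 3 of N = 6).
Gap ratios (z−y)/z: (20200−4000)/20200 = 0.8020; (20200−6400)/20200 = 0.6832; (20200−16800)/20200 = 0.1683.
Squared: 0.6432; 0.4667; 0.0283.
Sum = 1.138222; P₂ = 1.138222 / 6 = 0.190.

0.190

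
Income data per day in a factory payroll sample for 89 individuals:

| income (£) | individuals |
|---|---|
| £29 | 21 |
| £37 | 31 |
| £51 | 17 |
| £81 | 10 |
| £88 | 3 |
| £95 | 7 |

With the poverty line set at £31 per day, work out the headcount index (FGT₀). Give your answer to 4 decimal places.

0.2360

21 of the 89 individuals have income below £31.
H = 21/89 = 0.2360.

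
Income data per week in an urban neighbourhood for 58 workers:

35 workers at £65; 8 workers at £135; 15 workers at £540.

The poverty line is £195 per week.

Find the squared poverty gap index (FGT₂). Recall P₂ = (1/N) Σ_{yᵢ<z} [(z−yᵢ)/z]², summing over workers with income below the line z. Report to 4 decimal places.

Poor units: 35×£65, 8×£135 (q = 43 of N = 58).
Gap ratios (z−y)/z: (195−65)/195 = 0.6667 (×35); (195−135)/195 = 0.3077 (×8).
Squared: 0.4444 (×35); 0.0947 (×8).
Sum = 16.312952; P₂ = 16.312952 / 58 = 0.2813.

0.2813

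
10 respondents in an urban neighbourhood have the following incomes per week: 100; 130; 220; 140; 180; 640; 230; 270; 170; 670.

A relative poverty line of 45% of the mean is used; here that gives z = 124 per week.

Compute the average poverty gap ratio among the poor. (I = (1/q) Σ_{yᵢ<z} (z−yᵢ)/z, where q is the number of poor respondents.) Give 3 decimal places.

0.194

Below z: 100 (q = 1 of N = 10).
Relative gaps: 0.1935; sum = 0.193548.
I averages over the q = 1 poor units only: 0.193548 / 1 = 0.194.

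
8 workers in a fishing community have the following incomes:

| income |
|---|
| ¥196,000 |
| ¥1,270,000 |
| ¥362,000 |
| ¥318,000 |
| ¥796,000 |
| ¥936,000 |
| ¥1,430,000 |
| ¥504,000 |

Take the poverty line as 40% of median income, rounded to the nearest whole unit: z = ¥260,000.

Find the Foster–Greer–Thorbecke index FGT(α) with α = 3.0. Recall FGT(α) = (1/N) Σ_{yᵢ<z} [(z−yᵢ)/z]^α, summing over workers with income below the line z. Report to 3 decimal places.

0.002

Below z: ¥196,000 (q = 1 of N = 8).
Relative gaps: (260000−196000)/260000 = 0.2462.
Raised to α = 3.0: 0.01491.
Sum = 0.014915; FGT(3.0) = 0.014915 / 8 = 0.002.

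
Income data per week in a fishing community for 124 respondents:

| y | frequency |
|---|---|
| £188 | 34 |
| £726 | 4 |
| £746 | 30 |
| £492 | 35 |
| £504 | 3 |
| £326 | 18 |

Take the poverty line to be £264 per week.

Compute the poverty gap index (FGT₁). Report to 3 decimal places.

0.079

Incomes under z: 34×£188 (q = 34 of N = 124).
Shortfall ratios: (264−188)/264 = 0.2879 (×34).
Sum of shortfalls = 9.787879; P₁ averages over all N: 9.787879 / 124 = 0.079.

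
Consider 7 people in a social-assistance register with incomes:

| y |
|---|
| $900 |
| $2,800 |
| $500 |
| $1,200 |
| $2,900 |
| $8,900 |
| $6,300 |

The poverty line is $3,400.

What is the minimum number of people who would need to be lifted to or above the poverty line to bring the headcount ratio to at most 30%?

3

5 of the 7 people are poor, so H = 5/7 = 0.714.
A headcount ratio of at most 30% allows at most ⌊0.30 × 7⌋ = 2 poor people.
So at least 5 − 2 = 3 must be lifted.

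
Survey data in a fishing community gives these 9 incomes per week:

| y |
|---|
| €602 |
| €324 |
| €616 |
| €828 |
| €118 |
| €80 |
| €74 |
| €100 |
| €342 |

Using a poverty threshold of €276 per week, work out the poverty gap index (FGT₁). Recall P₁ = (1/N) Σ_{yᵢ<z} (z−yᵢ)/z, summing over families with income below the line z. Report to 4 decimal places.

0.2947

Poor units: €74, €80, €100, €118 (q = 4 of N = 9).
Relative gaps: (276−74)/276 = 0.7319; (276−80)/276 = 0.7101; (276−100)/276 = 0.6377; (276−118)/276 = 0.5725.
Sum of shortfalls = 2.652174; P₁ averages over all N: 2.652174 / 9 = 0.2947.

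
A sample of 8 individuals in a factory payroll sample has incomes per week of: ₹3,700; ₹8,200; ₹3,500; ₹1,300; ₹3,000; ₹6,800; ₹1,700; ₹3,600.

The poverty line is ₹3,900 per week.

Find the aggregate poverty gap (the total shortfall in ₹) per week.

Incomes under z: ₹1,300, ₹1,700, ₹3,000, ₹3,500, ₹3,600, ₹3,700 (q = 6 of N = 8).
Individual gaps: 3900−1300 = 2600; 3900−1700 = 2200; 3900−3000 = 900; 3900−3500 = 400; 3900−3600 = 300; 3900−3700 = 200.
Aggregate gap = ₹6,600.

₹6,600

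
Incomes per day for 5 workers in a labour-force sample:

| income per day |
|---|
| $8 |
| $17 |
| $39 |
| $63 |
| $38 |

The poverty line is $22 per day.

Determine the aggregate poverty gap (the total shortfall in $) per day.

$19

Incomes under z: $8, $17 (q = 2 of N = 5).
Individual gaps: 22−8 = 14; 22−17 = 5.
Aggregate gap = $19.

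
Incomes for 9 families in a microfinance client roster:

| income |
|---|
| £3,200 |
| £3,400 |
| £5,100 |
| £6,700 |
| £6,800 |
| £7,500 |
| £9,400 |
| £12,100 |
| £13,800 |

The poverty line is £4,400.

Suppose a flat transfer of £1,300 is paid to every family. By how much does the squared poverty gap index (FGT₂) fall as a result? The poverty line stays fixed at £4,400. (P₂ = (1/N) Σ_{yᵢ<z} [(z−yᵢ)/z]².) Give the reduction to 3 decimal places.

Before: below the line — £3,200, £3,400; squared poverty gap index (FGT₂) = 0.01400.
After the £1,300 transfer: below the line — none; squared poverty gap index (FGT₂) = 0.00000.
Reduction = 0.01400 − 0.00000 = 0.014.

0.014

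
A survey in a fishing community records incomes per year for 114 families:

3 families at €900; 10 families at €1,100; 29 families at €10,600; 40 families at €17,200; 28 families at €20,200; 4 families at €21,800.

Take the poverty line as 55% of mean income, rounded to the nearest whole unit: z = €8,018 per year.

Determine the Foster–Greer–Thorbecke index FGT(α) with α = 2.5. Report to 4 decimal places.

Below z: 3×€900, 10×€1,100 (q = 13 of N = 114).
Gap ratios (z−y)/z: (8018−900)/8018 = 0.8878 (×3); (8018−1100)/8018 = 0.8628 (×10).
Raised to α = 2.5: 0.74256 (×3); 0.69149 (×10).
Sum = 9.142577; FGT(2.5) = 9.142577 / 114 = 0.0802.

0.0802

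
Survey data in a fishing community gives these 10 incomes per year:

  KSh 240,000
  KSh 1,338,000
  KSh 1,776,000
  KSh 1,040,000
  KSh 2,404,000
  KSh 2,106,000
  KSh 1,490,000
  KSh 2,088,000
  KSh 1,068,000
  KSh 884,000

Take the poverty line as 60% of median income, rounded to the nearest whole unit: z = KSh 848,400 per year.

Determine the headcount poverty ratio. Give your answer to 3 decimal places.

0.100

1 of the 10 workers have income below KSh 848,400.
H = 1/10 = 0.100.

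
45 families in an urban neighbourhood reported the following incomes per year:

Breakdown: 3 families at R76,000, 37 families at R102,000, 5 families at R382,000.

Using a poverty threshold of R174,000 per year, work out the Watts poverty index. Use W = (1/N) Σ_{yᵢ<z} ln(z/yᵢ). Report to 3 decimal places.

0.494

Below z: 3×R76,000, 37×R102,000 (q = 40 of N = 45).
ln(z/y) terms: ln(174000/76000) = 0.8283 (×3); ln(174000/102000) = 0.5341 (×37).
W = 22.246018 / 45 = 0.494.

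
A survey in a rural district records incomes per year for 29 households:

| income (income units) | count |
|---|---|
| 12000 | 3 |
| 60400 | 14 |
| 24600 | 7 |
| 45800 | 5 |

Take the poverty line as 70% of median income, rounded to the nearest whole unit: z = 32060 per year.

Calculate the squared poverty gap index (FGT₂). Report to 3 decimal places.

0.054

Below the line: 3×12000, 7×24600 (q = 10 of N = 29).
Gap ratios (z−y)/z: (32060−12000)/32060 = 0.6257 (×3); (32060−24600)/32060 = 0.2327 (×7).
Squared: 0.3915 (×3); 0.0541 (×7).
Sum = 1.553517; P₂ = 1.553517 / 29 = 0.054.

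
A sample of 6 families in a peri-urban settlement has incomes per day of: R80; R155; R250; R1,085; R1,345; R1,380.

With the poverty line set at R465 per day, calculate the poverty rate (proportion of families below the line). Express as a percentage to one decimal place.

3 of the 6 families have income below R465.
H = 3/6 = 50.0%.

50.0%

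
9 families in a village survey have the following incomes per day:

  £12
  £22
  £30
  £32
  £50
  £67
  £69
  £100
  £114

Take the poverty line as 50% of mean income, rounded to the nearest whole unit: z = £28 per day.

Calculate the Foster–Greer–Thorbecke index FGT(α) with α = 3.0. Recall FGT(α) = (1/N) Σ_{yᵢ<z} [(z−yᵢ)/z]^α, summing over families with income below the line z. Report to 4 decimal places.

Incomes under z: £12, £22 (q = 2 of N = 9).
Shortfall ratios: (28−12)/28 = 0.5714; (28−22)/28 = 0.2143.
Raised to α = 3.0: 0.18659; 0.00984.
Sum = 0.196429; FGT(3.0) = 0.196429 / 9 = 0.0218.

0.0218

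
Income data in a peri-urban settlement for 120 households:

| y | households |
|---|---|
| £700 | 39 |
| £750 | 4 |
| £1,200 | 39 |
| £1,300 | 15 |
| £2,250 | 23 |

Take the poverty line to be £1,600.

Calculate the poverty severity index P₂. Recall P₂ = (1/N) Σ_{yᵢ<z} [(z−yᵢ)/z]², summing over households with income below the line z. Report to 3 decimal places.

Poor units: 39×£700, 4×£750, 39×£1,200, 15×£1,300 (q = 97 of N = 120).
Gap ratios (z−y)/z: (1600−700)/1600 = 0.5625 (×39); (1600−750)/1600 = 0.5312 (×4); (1600−1200)/1600 = 0.2500 (×39); (1600−1300)/1600 = 0.1875 (×15).
Squared: 0.3164 (×39); 0.2822 (×4); 0.0625 (×39); 0.0352 (×15).
Sum = 16.433594; P₂ = 16.433594 / 120 = 0.137.

0.137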